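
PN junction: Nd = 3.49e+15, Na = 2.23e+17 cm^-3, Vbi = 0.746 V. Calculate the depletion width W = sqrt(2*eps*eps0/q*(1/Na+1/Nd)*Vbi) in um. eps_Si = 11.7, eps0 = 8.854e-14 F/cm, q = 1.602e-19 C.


Step 1: 1/Na + 1/Nd = 1/2.23e+17 + 1/3.49e+15 = 2.91017e-16
Step 2: 2*eps*eps0/q = 2*11.7*8.854e-14/1.602e-19 = 1.293281e+07
Step 3: W^2 = 1.293281e+07 * 2.91017e-16 * 0.746 = 2.80770e-09
Step 4: W = sqrt(2.80770e-09) = 5.299e-05 cm = 0.5299 um

0.5299


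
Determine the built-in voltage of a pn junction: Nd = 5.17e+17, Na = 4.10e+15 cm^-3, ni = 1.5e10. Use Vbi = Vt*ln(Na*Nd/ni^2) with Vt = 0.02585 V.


Step 1: Compute Na*Nd/ni^2 = 4.10e+15 * 5.17e+17 / (1.5e10)^2 = 9.4209e+12
Step 2: ln(9.4209e+12) = 29.8740
Step 3: Vbi = 0.02585 * 29.8740 = 0.772 V

0.772


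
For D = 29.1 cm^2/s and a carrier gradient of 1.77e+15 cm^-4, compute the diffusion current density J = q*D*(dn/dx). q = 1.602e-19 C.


Step 1: J = q * D * (dn/dx)
Step 2: J = 1.602e-19 * 29.1 * 1.77e+15
Step 3: J = 8.25e-03 A/cm^2

8.25e-03


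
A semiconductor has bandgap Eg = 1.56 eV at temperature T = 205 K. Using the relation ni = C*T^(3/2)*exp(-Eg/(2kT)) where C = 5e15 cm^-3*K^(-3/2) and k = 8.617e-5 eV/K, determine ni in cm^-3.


Step 1: Compute kT = 8.617e-5 * 205 = 0.01766485 eV
Step 2: Exponent = -Eg/(2kT) = -1.56/(2*0.01766485) = -44.15548
Step 3: T^(3/2) = 205^1.5 = 2935.15
Step 4: ni = 5e15 * 2935.15 * exp(-44.15548) = 9.78e-01 cm^-3

9.78e-01


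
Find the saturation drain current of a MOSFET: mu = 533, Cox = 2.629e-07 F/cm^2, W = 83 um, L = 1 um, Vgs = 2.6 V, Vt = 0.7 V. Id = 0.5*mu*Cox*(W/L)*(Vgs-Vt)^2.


Step 1: Overdrive voltage Vov = Vgs - Vt = 2.6 - 0.7 = 1.9 V
Step 2: W/L = 83/1 = 83
Step 3: Id = 0.5 * 533 * 2.629e-07 * 83 * 1.9^2
Step 4: Id = 2.10e-02 A

2.10e-02


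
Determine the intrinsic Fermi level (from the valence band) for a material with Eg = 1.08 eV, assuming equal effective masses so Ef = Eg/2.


Step 1: For an intrinsic semiconductor, the Fermi level sits at midgap.
Step 2: Ef = Eg / 2 = 1.08 / 2 = 0.54 eV

0.54


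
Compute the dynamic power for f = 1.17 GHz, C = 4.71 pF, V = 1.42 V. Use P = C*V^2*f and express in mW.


Step 1: V^2 = 1.42^2 = 2.0164 V^2
Step 2: P = C*V^2*f = 4.71e-12 F * 2.0164 * 1.17e9 Hz
Step 3: P = 1.111177548e-02 W
Step 4: P = 11.112 mW

11.112


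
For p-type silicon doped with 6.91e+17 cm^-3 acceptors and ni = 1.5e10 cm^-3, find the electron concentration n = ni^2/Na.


Step 1: Majority hole concentration p ≈ Na = 6.91e+17 cm^-3
Step 2: n = ni^2 / Na = (1.5e10)^2 / 6.91e+17
Step 3: n = 3.26e+02 cm^-3

3.26e+02


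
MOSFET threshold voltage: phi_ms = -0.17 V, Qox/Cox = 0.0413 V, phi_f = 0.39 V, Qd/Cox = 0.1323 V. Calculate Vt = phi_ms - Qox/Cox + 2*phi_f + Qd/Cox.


Step 1: Vt = phi_ms - Qox/Cox + 2*phi_f + Qd/Cox
Step 2: Vt = -0.17 - 0.0413 + 2*0.39 + 0.1323
Step 3: Vt = -0.17 - 0.0413 + 0.78 + 0.1323
Step 4: Vt = 0.701 V

0.701


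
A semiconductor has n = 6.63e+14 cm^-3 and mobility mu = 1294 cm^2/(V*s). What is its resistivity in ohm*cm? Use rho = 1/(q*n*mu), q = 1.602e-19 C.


Step 1: sigma = q * n * mu = 1.602e-19 * 6.63e+14 * 1294 = 1.37439e-01 S/cm
Step 2: rho = 1 / sigma = 1 / 1.37439e-01 = 7.276 ohm*cm

7.276


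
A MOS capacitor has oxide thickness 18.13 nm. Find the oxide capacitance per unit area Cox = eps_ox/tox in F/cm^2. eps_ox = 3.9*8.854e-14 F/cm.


Step 1: eps_ox = 3.9 * 8.854e-14 = 3.45306e-13 F/cm
Step 2: tox in cm = 18.13 nm * 1e-7 = 1.8130e-06 cm
Step 3: Cox = 3.45306e-13 / 1.8130e-06 = 1.90e-07 F/cm^2

1.90e-07


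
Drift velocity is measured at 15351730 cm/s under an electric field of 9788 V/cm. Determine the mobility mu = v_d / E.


Step 1: mu = v_d / E
Step 2: mu = 15351730 / 9788
Step 3: mu = 1568.42 cm^2/(V*s)

1568.42


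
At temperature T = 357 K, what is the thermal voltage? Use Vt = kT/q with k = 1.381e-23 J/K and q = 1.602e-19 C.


Step 1: kT = 1.381e-23 * 357 = 4.93017e-21 J
Step 2: Vt = kT/q = 4.93017e-21 / 1.602e-19
Step 3: Vt = 0.03078 V

0.03078


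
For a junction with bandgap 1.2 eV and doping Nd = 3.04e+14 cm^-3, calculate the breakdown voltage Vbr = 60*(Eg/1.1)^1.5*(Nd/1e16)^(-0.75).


Step 1: Eg/1.1 = 1.2/1.1 = 1.090909
Step 2: (Eg/1.1)^1.5 = 1.090909^1.5 = 1.139417
Step 3: (Nd/1e16)^(-0.75) = (0.0304)^(-0.75) = 13.735511
Step 4: Vbr = 60 * 1.139417 * 13.735511 = 939.0 V

939.0


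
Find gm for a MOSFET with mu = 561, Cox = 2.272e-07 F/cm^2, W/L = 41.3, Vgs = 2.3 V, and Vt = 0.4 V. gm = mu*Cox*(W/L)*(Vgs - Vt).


Step 1: Vov = Vgs - Vt = 2.3 - 0.4 = 1.9 V
Step 2: gm = mu * Cox * (W/L) * Vov
Step 3: gm = 561 * 2.272e-07 * 41.3 * 1.9 = 1.00e-02 S

1.00e-02


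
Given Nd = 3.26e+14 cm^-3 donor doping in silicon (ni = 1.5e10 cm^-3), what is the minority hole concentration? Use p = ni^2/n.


Step 1: Since Nd >> ni, n ≈ Nd = 3.26e+14 cm^-3
Step 2: p = ni^2 / n = (1.5e10)^2 / 3.26e+14
Step 3: p = 2.25e20 / 3.26e+14 = 6.90e+05 cm^-3

6.90e+05


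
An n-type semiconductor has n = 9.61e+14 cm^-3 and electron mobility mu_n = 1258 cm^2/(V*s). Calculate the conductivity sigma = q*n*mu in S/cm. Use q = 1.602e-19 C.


Step 1: sigma = q * n * mu
Step 2: sigma = 1.602e-19 * 9.61e+14 * 1258
Step 3: sigma = 1.937e-01 S/cm

1.937e-01


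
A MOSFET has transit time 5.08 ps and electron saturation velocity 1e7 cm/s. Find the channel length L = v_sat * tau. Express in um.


Step 1: tau in seconds = 5.08 ps * 1e-12 = 5.0800e-12 s
Step 2: L = v_sat * tau = 1e7 * 5.0800e-12 = 5.0800e-05 cm
Step 3: L in um = 5.0800e-05 * 1e4 = 0.508 um

0.508


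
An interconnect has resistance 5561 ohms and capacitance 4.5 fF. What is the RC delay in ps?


Step 1: tau = R * C
Step 2: tau = 5561 * 4.5 fF = 5561 * 4.5e-15 F
Step 3: tau = 2.50245e-11 s = 25.0245 ps

25.0245


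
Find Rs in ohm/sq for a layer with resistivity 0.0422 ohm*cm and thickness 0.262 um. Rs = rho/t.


Step 1: Convert thickness to cm: t = 0.262 um = 2.6200e-05 cm
Step 2: Rs = rho / t = 0.0422 / 2.6200e-05
Step 3: Rs = 1610.7 ohm/sq

1610.7


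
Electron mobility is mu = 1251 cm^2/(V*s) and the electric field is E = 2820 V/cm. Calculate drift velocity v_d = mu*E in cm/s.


Step 1: v_d = mu * E
Step 2: v_d = 1251 * 2820 = 3527820
Step 3: v_d = 3.53e+06 cm/s

3.53e+06


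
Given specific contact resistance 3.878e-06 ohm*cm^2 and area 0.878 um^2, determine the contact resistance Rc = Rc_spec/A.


Step 1: Convert area to cm^2: 0.878 um^2 = 8.7800e-09 cm^2
Step 2: Rc = Rc_spec / A = 3.878e-06 / 8.7800e-09
Step 3: Rc = 4.42e+02 ohms

4.42e+02


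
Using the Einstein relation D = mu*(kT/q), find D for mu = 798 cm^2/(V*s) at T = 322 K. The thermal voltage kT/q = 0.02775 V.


Step 1: D = mu * (kT/q)
Step 2: D = 798 * 0.02775
Step 3: D = 22.14 cm^2/s

22.14


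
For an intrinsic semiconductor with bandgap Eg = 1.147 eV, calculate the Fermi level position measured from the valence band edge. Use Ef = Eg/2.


Step 1: For an intrinsic semiconductor, the Fermi level sits at midgap.
Step 2: Ef = Eg / 2 = 1.147 / 2 = 0.5735 eV

0.5735


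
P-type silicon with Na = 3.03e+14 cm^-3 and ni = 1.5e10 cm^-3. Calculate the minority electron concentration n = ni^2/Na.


Step 1: Majority hole concentration p ≈ Na = 3.03e+14 cm^-3
Step 2: n = ni^2 / Na = (1.5e10)^2 / 3.03e+14
Step 3: n = 7.43e+05 cm^-3

7.43e+05


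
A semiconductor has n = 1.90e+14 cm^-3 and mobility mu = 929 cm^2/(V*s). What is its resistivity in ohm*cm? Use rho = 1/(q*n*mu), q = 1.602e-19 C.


Step 1: sigma = q * n * mu = 1.602e-19 * 1.90e+14 * 929 = 2.82769e-02 S/cm
Step 2: rho = 1 / sigma = 1 / 2.82769e-02 = 35.36 ohm*cm

35.36


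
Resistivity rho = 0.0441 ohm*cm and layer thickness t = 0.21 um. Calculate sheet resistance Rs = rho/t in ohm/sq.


Step 1: Convert thickness to cm: t = 0.21 um = 2.1000e-05 cm
Step 2: Rs = rho / t = 0.0441 / 2.1000e-05
Step 3: Rs = 2100.0 ohm/sq

2100.0


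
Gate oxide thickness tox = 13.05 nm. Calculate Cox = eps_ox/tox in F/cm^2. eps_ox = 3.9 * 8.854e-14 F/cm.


Step 1: eps_ox = 3.9 * 8.854e-14 = 3.45306e-13 F/cm
Step 2: tox in cm = 13.05 nm * 1e-7 = 1.3050e-06 cm
Step 3: Cox = 3.45306e-13 / 1.3050e-06 = 2.65e-07 F/cm^2

2.65e-07


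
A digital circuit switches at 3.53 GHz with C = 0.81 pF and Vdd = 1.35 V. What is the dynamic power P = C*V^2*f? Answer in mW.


Step 1: V^2 = 1.35^2 = 1.8225 V^2
Step 2: P = C*V^2*f = 0.81e-12 F * 1.8225 * 3.53e9 Hz
Step 3: P = 5.21107425e-03 W
Step 4: P = 5.211 mW

5.211


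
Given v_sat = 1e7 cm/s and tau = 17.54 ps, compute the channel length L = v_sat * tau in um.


Step 1: tau in seconds = 17.54 ps * 1e-12 = 1.7540e-11 s
Step 2: L = v_sat * tau = 1e7 * 1.7540e-11 = 1.7540e-04 cm
Step 3: L in um = 1.7540e-04 * 1e4 = 1.754 um

1.754


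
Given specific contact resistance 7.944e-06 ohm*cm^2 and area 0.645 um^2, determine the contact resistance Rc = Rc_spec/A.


Step 1: Convert area to cm^2: 0.645 um^2 = 6.4500e-09 cm^2
Step 2: Rc = Rc_spec / A = 7.944e-06 / 6.4500e-09
Step 3: Rc = 1.23e+03 ohms

1.23e+03


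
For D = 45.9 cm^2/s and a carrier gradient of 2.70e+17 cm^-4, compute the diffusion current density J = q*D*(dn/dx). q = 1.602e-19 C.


Step 1: J = q * D * (dn/dx)
Step 2: J = 1.602e-19 * 45.9 * 2.70e+17
Step 3: J = 1.99e+00 A/cm^2

1.99e+00


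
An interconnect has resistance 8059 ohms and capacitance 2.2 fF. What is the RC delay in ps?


Step 1: tau = R * C
Step 2: tau = 8059 * 2.2 fF = 8059 * 2.2e-15 F
Step 3: tau = 1.77298e-11 s = 17.7298 ps

17.7298


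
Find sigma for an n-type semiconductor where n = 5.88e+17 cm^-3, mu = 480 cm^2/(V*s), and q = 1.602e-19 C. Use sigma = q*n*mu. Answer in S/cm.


Step 1: sigma = q * n * mu
Step 2: sigma = 1.602e-19 * 5.88e+17 * 480
Step 3: sigma = 4.521e+01 S/cm

4.521e+01


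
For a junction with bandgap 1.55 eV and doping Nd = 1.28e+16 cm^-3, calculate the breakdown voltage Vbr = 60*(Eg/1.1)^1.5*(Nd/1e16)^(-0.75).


Step 1: Eg/1.1 = 1.55/1.1 = 1.409091
Step 2: (Eg/1.1)^1.5 = 1.409091^1.5 = 1.672663
Step 3: (Nd/1e16)^(-0.75) = (1.28)^(-0.75) = 0.830984
Step 4: Vbr = 60 * 1.672663 * 0.830984 = 83.4 V

83.4


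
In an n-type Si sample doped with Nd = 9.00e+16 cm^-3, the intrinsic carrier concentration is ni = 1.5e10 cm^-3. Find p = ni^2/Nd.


Step 1: Since Nd >> ni, n ≈ Nd = 9.00e+16 cm^-3
Step 2: p = ni^2 / n = (1.5e10)^2 / 9.00e+16
Step 3: p = 2.25e20 / 9.00e+16 = 2.50e+03 cm^-3

2.50e+03


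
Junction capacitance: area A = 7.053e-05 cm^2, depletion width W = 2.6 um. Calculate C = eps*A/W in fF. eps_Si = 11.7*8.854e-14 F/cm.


Step 1: eps_Si = 11.7 * 8.854e-14 = 1.035918e-12 F/cm
Step 2: W in cm = 2.6 * 1e-4 = 2.60e-04 cm
Step 3: C = 1.035918e-12 * 7.053e-05 / 2.60e-04 = 2.810127e-13 F
Step 4: C = 281.01 fF

281.01


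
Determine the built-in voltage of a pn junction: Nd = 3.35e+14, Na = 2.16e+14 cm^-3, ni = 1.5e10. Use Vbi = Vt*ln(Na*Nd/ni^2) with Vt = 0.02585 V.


Step 1: Compute Na*Nd/ni^2 = 2.16e+14 * 3.35e+14 / (1.5e10)^2 = 3.2160e+08
Step 2: ln(3.2160e+08) = 19.5888
Step 3: Vbi = 0.02585 * 19.5888 = 0.506 V

0.506


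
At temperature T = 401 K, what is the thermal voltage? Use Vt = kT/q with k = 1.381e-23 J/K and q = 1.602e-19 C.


Step 1: kT = 1.381e-23 * 401 = 5.53781e-21 J
Step 2: Vt = kT/q = 5.53781e-21 / 1.602e-19
Step 3: Vt = 0.03457 V

0.03457


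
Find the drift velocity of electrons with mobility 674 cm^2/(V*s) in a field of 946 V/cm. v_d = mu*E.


Step 1: v_d = mu * E
Step 2: v_d = 674 * 946 = 637604
Step 3: v_d = 6.38e+05 cm/s

6.38e+05


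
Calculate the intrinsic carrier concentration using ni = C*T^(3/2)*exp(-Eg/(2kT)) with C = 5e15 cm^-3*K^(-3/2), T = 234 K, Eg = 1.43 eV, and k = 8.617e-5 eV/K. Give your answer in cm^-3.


Step 1: Compute kT = 8.617e-5 * 234 = 0.02016378 eV
Step 2: Exponent = -Eg/(2kT) = -1.43/(2*0.02016378) = -35.45962
Step 3: T^(3/2) = 234^1.5 = 3579.51
Step 4: ni = 5e15 * 3579.51 * exp(-35.45962) = 7.13e+03 cm^-3

7.13e+03


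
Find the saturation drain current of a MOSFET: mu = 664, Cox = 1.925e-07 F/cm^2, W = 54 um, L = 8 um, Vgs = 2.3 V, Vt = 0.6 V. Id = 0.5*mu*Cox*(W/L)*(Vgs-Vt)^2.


Step 1: Overdrive voltage Vov = Vgs - Vt = 2.3 - 0.6 = 1.7 V
Step 2: W/L = 54/8 = 6.75
Step 3: Id = 0.5 * 664 * 1.925e-07 * 6.75 * 1.7^2
Step 4: Id = 1.25e-03 A

1.25e-03


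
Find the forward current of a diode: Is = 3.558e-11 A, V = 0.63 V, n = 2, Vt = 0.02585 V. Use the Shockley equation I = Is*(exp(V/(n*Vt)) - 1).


Step 1: V/(n*Vt) = 0.63/(2*0.02585) = 12.1857
Step 2: exp(12.1857) = 1.9597e+05
Step 3: I = 3.558e-11 * (1.9597e+05 - 1) = 6.97e-06 A

6.97e-06


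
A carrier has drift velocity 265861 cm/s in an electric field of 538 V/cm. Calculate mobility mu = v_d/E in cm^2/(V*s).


Step 1: mu = v_d / E
Step 2: mu = 265861 / 538
Step 3: mu = 494.17 cm^2/(V*s)

494.17


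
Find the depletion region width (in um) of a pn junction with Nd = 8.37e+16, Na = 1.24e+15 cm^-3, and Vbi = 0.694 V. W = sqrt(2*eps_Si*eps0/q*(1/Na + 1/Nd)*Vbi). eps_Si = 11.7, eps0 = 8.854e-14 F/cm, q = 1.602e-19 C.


Step 1: 1/Na + 1/Nd = 1/1.24e+15 + 1/8.37e+16 = 8.18399e-16
Step 2: 2*eps*eps0/q = 2*11.7*8.854e-14/1.602e-19 = 1.293281e+07
Step 3: W^2 = 1.293281e+07 * 8.18399e-16 * 0.694 = 7.34543e-09
Step 4: W = sqrt(7.34543e-09) = 8.571e-05 cm = 0.8571 um

0.8571


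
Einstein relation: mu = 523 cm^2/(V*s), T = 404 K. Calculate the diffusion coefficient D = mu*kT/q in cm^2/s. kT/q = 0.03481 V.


Step 1: D = mu * (kT/q)
Step 2: D = 523 * 0.03481
Step 3: D = 18.21 cm^2/s

18.21


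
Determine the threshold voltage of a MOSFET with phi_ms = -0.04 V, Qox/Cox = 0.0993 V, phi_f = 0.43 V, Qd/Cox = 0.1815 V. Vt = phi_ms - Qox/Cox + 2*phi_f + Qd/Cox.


Step 1: Vt = phi_ms - Qox/Cox + 2*phi_f + Qd/Cox
Step 2: Vt = -0.04 - 0.0993 + 2*0.43 + 0.1815
Step 3: Vt = -0.04 - 0.0993 + 0.86 + 0.1815
Step 4: Vt = 0.9022 V

0.9022


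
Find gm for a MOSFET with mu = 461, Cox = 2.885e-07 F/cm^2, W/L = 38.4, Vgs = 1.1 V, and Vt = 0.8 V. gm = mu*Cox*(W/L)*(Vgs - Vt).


Step 1: Vov = Vgs - Vt = 1.1 - 0.8 = 0.3 V
Step 2: gm = mu * Cox * (W/L) * Vov
Step 3: gm = 461 * 2.885e-07 * 38.4 * 0.3 = 1.53e-03 S

1.53e-03


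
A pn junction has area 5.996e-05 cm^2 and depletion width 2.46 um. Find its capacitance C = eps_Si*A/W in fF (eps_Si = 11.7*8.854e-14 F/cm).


Step 1: eps_Si = 11.7 * 8.854e-14 = 1.035918e-12 F/cm
Step 2: W in cm = 2.46 * 1e-4 = 2.46e-04 cm
Step 3: C = 1.035918e-12 * 5.996e-05 / 2.46e-04 = 2.524945e-13 F
Step 4: C = 252.49 fF

252.49


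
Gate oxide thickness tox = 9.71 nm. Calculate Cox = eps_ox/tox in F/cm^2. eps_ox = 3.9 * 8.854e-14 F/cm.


Step 1: eps_ox = 3.9 * 8.854e-14 = 3.45306e-13 F/cm
Step 2: tox in cm = 9.71 nm * 1e-7 = 9.7100e-07 cm
Step 3: Cox = 3.45306e-13 / 9.7100e-07 = 3.56e-07 F/cm^2

3.56e-07


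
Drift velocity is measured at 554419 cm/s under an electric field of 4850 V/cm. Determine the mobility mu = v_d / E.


Step 1: mu = v_d / E
Step 2: mu = 554419 / 4850
Step 3: mu = 114.31 cm^2/(V*s)

114.31


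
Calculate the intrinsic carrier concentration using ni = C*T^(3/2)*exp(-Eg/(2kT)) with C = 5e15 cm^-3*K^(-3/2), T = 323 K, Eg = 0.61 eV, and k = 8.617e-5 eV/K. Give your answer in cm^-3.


Step 1: Compute kT = 8.617e-5 * 323 = 0.02783291 eV
Step 2: Exponent = -Eg/(2kT) = -0.61/(2*0.02783291) = -10.95825
Step 3: T^(3/2) = 323^1.5 = 5805.02
Step 4: ni = 5e15 * 5805.02 * exp(-10.95825) = 5.05e+14 cm^-3

5.05e+14


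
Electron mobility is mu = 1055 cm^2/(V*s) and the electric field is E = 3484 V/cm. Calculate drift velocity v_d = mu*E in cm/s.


Step 1: v_d = mu * E
Step 2: v_d = 1055 * 3484 = 3675620
Step 3: v_d = 3.68e+06 cm/s

3.68e+06


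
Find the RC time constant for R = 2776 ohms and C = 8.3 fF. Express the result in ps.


Step 1: tau = R * C
Step 2: tau = 2776 * 8.3 fF = 2776 * 8.3e-15 F
Step 3: tau = 2.30408e-11 s = 23.0408 ps

23.0408


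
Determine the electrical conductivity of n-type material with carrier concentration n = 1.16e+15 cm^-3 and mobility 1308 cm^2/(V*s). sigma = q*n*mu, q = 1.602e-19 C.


Step 1: sigma = q * n * mu
Step 2: sigma = 1.602e-19 * 1.16e+15 * 1308
Step 3: sigma = 2.431e-01 S/cm

2.431e-01


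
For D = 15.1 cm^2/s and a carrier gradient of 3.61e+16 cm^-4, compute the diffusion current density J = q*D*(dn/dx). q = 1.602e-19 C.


Step 1: J = q * D * (dn/dx)
Step 2: J = 1.602e-19 * 15.1 * 3.61e+16
Step 3: J = 8.73e-02 A/cm^2

8.73e-02


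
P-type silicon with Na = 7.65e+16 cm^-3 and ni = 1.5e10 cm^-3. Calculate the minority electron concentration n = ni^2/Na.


Step 1: Majority hole concentration p ≈ Na = 7.65e+16 cm^-3
Step 2: n = ni^2 / Na = (1.5e10)^2 / 7.65e+16
Step 3: n = 2.94e+03 cm^-3

2.94e+03


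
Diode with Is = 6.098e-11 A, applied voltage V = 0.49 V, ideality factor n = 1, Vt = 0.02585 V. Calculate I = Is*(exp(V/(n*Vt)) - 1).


Step 1: V/(n*Vt) = 0.49/(1*0.02585) = 18.9555
Step 2: exp(18.9555) = 1.7071e+08
Step 3: I = 6.098e-11 * (1.7071e+08 - 1) = 1.04e-02 A

1.04e-02


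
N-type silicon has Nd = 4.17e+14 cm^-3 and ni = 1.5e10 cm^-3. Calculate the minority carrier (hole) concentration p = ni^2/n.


Step 1: Since Nd >> ni, n ≈ Nd = 4.17e+14 cm^-3
Step 2: p = ni^2 / n = (1.5e10)^2 / 4.17e+14
Step 3: p = 2.25e20 / 4.17e+14 = 5.40e+05 cm^-3

5.40e+05


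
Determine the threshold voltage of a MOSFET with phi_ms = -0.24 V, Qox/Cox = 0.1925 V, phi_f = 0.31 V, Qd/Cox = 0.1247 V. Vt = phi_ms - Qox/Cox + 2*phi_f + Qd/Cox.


Step 1: Vt = phi_ms - Qox/Cox + 2*phi_f + Qd/Cox
Step 2: Vt = -0.24 - 0.1925 + 2*0.31 + 0.1247
Step 3: Vt = -0.24 - 0.1925 + 0.62 + 0.1247
Step 4: Vt = 0.3122 V

0.3122


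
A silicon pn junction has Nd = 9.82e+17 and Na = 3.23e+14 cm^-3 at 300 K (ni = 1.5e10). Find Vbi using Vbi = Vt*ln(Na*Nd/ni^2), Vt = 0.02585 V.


Step 1: Compute Na*Nd/ni^2 = 3.23e+14 * 9.82e+17 / (1.5e10)^2 = 1.4097e+12
Step 2: ln(1.4097e+12) = 27.9744
Step 3: Vbi = 0.02585 * 27.9744 = 0.723 V

0.723


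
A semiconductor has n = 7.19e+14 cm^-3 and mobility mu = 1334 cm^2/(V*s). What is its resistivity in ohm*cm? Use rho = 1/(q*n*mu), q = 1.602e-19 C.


Step 1: sigma = q * n * mu = 1.602e-19 * 7.19e+14 * 1334 = 1.53655e-01 S/cm
Step 2: rho = 1 / sigma = 1 / 1.53655e-01 = 6.508 ohm*cm

6.508


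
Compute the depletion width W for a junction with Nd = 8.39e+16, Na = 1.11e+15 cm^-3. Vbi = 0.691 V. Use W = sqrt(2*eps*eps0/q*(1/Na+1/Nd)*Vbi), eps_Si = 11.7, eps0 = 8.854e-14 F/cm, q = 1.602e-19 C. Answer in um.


Step 1: 1/Na + 1/Nd = 1/1.11e+15 + 1/8.39e+16 = 9.12820e-16
Step 2: 2*eps*eps0/q = 2*11.7*8.854e-14/1.602e-19 = 1.293281e+07
Step 3: W^2 = 1.293281e+07 * 9.12820e-16 * 0.691 = 8.15748e-09
Step 4: W = sqrt(8.15748e-09) = 9.032e-05 cm = 0.9032 um

0.9032


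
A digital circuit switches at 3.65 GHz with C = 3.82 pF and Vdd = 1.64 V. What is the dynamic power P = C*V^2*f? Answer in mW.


Step 1: V^2 = 1.64^2 = 2.6896 V^2
Step 2: P = C*V^2*f = 3.82e-12 F * 2.6896 * 3.65e9 Hz
Step 3: P = 3.75010928e-02 W
Step 4: P = 37.501 mW

37.501


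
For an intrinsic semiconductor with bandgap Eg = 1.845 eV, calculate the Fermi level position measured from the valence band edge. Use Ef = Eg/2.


Step 1: For an intrinsic semiconductor, the Fermi level sits at midgap.
Step 2: Ef = Eg / 2 = 1.845 / 2 = 0.9225 eV

0.9225


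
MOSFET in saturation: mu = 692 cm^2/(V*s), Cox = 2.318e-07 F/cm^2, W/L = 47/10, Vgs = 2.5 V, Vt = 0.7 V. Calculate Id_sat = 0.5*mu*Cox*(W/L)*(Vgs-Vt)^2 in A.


Step 1: Overdrive voltage Vov = Vgs - Vt = 2.5 - 0.7 = 1.8 V
Step 2: W/L = 47/10 = 4.7
Step 3: Id = 0.5 * 692 * 2.318e-07 * 4.7 * 1.8^2
Step 4: Id = 1.22e-03 A

1.22e-03


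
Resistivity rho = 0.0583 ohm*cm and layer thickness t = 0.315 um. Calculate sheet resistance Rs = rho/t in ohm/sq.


Step 1: Convert thickness to cm: t = 0.315 um = 3.1500e-05 cm
Step 2: Rs = rho / t = 0.0583 / 3.1500e-05
Step 3: Rs = 1850.8 ohm/sq

1850.8


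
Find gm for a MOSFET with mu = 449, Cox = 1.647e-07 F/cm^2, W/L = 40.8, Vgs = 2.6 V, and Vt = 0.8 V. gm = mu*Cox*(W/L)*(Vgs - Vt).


Step 1: Vov = Vgs - Vt = 2.6 - 0.8 = 1.8 V
Step 2: gm = mu * Cox * (W/L) * Vov
Step 3: gm = 449 * 1.647e-07 * 40.8 * 1.8 = 5.43e-03 S

5.43e-03


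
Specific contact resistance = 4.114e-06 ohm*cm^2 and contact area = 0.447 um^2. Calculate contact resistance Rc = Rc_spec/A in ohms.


Step 1: Convert area to cm^2: 0.447 um^2 = 4.4700e-09 cm^2
Step 2: Rc = Rc_spec / A = 4.114e-06 / 4.4700e-09
Step 3: Rc = 9.20e+02 ohms

9.20e+02


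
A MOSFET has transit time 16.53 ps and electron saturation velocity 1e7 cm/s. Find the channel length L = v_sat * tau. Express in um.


Step 1: tau in seconds = 16.53 ps * 1e-12 = 1.6530e-11 s
Step 2: L = v_sat * tau = 1e7 * 1.6530e-11 = 1.6530e-04 cm
Step 3: L in um = 1.6530e-04 * 1e4 = 1.653 um

1.653


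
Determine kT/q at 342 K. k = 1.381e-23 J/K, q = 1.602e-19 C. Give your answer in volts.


Step 1: kT = 1.381e-23 * 342 = 4.72302e-21 J
Step 2: Vt = kT/q = 4.72302e-21 / 1.602e-19
Step 3: Vt = 0.02948 V

0.02948


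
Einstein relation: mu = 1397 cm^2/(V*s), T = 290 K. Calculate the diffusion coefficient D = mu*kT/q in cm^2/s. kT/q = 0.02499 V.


Step 1: D = mu * (kT/q)
Step 2: D = 1397 * 0.02499
Step 3: D = 34.91 cm^2/s

34.91


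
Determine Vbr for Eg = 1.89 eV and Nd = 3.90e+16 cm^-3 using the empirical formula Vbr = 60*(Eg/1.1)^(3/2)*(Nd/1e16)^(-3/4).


Step 1: Eg/1.1 = 1.89/1.1 = 1.718182
Step 2: (Eg/1.1)^1.5 = 1.718182^1.5 = 2.252183
Step 3: (Nd/1e16)^(-0.75) = (3.9)^(-0.75) = 0.360331
Step 4: Vbr = 60 * 2.252183 * 0.360331 = 48.7 V

48.7


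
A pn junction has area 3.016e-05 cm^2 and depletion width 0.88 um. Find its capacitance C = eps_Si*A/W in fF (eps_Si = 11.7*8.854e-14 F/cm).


Step 1: eps_Si = 11.7 * 8.854e-14 = 1.035918e-12 F/cm
Step 2: W in cm = 0.88 * 1e-4 = 8.80e-05 cm
Step 3: C = 1.035918e-12 * 3.016e-05 / 8.80e-05 = 3.550374e-13 F
Step 4: C = 355.04 fF

355.04


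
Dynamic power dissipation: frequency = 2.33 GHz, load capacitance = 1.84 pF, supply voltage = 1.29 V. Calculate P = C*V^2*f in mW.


Step 1: V^2 = 1.29^2 = 1.6641 V^2
Step 2: P = C*V^2*f = 1.84e-12 F * 1.6641 * 2.33e9 Hz
Step 3: P = 7.13432952e-03 W
Step 4: P = 7.134 mW

7.134


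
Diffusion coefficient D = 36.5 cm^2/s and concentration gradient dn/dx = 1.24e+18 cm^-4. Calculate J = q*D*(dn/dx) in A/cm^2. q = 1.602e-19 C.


Step 1: J = q * D * (dn/dx)
Step 2: J = 1.602e-19 * 36.5 * 1.24e+18
Step 3: J = 7.25e+00 A/cm^2

7.25e+00


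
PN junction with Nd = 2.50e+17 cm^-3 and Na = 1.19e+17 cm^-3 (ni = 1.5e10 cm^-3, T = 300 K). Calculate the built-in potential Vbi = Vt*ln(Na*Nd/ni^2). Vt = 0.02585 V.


Step 1: Compute Na*Nd/ni^2 = 1.19e+17 * 2.50e+17 / (1.5e10)^2 = 1.3222e+14
Step 2: ln(1.3222e+14) = 32.5155
Step 3: Vbi = 0.02585 * 32.5155 = 0.841 V

0.841


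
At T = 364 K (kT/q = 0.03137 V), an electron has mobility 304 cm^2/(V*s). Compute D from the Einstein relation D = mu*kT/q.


Step 1: D = mu * (kT/q)
Step 2: D = 304 * 0.03137
Step 3: D = 9.54 cm^2/s

9.54


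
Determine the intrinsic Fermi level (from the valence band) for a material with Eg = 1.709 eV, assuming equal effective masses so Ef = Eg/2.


Step 1: For an intrinsic semiconductor, the Fermi level sits at midgap.
Step 2: Ef = Eg / 2 = 1.709 / 2 = 0.8545 eV

0.8545


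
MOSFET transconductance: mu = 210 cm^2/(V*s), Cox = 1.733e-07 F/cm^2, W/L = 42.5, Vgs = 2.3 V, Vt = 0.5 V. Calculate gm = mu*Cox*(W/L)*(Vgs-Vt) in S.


Step 1: Vov = Vgs - Vt = 2.3 - 0.5 = 1.8 V
Step 2: gm = mu * Cox * (W/L) * Vov
Step 3: gm = 210 * 1.733e-07 * 42.5 * 1.8 = 2.78e-03 S

2.78e-03


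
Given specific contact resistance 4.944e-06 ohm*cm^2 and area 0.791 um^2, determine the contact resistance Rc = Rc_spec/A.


Step 1: Convert area to cm^2: 0.791 um^2 = 7.9100e-09 cm^2
Step 2: Rc = Rc_spec / A = 4.944e-06 / 7.9100e-09
Step 3: Rc = 6.25e+02 ohms

6.25e+02


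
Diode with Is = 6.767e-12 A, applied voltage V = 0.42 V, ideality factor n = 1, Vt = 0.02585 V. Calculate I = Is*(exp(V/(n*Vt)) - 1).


Step 1: V/(n*Vt) = 0.42/(1*0.02585) = 16.2476
Step 2: exp(16.2476) = 1.1383e+07
Step 3: I = 6.767e-12 * (1.1383e+07 - 1) = 7.70e-05 A

7.70e-05


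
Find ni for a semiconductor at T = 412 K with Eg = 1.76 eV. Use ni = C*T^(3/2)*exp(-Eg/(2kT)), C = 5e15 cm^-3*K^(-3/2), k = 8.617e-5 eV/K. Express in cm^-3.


Step 1: Compute kT = 8.617e-5 * 412 = 0.03550204 eV
Step 2: Exponent = -Eg/(2kT) = -1.76/(2*0.03550204) = -24.78731
Step 3: T^(3/2) = 412^1.5 = 8362.69
Step 4: ni = 5e15 * 8362.69 * exp(-24.78731) = 7.18e+08 cm^-3

7.18e+08


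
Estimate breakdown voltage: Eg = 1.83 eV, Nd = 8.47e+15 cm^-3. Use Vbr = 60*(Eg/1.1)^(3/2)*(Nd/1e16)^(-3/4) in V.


Step 1: Eg/1.1 = 1.83/1.1 = 1.663636
Step 2: (Eg/1.1)^1.5 = 1.663636^1.5 = 2.145791
Step 3: (Nd/1e16)^(-0.75) = (0.847)^(-0.75) = 1.132628
Step 4: Vbr = 60 * 2.145791 * 1.132628 = 145.8 V

145.8


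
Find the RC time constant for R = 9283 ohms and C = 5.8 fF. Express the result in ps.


Step 1: tau = R * C
Step 2: tau = 9283 * 5.8 fF = 9283 * 5.8e-15 F
Step 3: tau = 5.38414e-11 s = 53.8414 ps

53.8414


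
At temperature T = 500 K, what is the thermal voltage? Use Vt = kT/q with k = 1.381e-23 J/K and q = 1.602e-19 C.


Step 1: kT = 1.381e-23 * 500 = 6.905e-21 J
Step 2: Vt = kT/q = 6.905e-21 / 1.602e-19
Step 3: Vt = 0.0431 V

0.0431


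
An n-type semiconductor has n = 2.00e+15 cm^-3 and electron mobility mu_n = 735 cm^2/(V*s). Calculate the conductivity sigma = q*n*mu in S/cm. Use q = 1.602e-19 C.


Step 1: sigma = q * n * mu
Step 2: sigma = 1.602e-19 * 2.00e+15 * 735
Step 3: sigma = 2.355e-01 S/cm

2.355e-01


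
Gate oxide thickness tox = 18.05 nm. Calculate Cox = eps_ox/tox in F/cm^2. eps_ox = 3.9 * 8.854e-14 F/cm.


Step 1: eps_ox = 3.9 * 8.854e-14 = 3.45306e-13 F/cm
Step 2: tox in cm = 18.05 nm * 1e-7 = 1.8050e-06 cm
Step 3: Cox = 3.45306e-13 / 1.8050e-06 = 1.91e-07 F/cm^2

1.91e-07


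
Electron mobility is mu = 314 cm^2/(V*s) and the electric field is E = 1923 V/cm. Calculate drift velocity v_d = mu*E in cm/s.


Step 1: v_d = mu * E
Step 2: v_d = 314 * 1923 = 603822
Step 3: v_d = 6.04e+05 cm/s

6.04e+05


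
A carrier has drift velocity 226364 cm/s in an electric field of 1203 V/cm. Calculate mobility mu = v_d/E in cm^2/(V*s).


Step 1: mu = v_d / E
Step 2: mu = 226364 / 1203
Step 3: mu = 188.17 cm^2/(V*s)

188.17


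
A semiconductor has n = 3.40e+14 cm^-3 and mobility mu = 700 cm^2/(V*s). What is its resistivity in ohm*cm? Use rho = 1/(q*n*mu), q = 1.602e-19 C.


Step 1: sigma = q * n * mu = 1.602e-19 * 3.40e+14 * 700 = 3.81276e-02 S/cm
Step 2: rho = 1 / sigma = 1 / 3.81276e-02 = 26.23 ohm*cm

26.23


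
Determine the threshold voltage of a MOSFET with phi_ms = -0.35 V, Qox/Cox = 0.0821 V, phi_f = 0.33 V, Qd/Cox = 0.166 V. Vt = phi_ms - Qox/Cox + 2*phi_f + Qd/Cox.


Step 1: Vt = phi_ms - Qox/Cox + 2*phi_f + Qd/Cox
Step 2: Vt = -0.35 - 0.0821 + 2*0.33 + 0.166
Step 3: Vt = -0.35 - 0.0821 + 0.66 + 0.166
Step 4: Vt = 0.3939 V

0.3939


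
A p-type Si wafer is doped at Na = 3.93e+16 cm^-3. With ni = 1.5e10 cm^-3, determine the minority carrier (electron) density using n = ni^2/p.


Step 1: Majority hole concentration p ≈ Na = 3.93e+16 cm^-3
Step 2: n = ni^2 / Na = (1.5e10)^2 / 3.93e+16
Step 3: n = 5.73e+03 cm^-3

5.73e+03


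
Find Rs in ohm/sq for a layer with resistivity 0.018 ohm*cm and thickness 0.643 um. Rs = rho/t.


Step 1: Convert thickness to cm: t = 0.643 um = 6.4300e-05 cm
Step 2: Rs = rho / t = 0.018 / 6.4300e-05
Step 3: Rs = 279.9 ohm/sq

279.9


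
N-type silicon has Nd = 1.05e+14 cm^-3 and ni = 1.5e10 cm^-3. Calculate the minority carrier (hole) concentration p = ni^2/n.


Step 1: Since Nd >> ni, n ≈ Nd = 1.05e+14 cm^-3
Step 2: p = ni^2 / n = (1.5e10)^2 / 1.05e+14
Step 3: p = 2.25e20 / 1.05e+14 = 2.14e+06 cm^-3

2.14e+06


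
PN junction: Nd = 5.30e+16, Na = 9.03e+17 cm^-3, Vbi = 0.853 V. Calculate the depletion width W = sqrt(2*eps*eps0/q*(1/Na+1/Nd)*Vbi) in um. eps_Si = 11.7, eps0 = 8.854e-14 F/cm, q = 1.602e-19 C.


Step 1: 1/Na + 1/Nd = 1/9.03e+17 + 1/5.30e+16 = 1.99753e-17
Step 2: 2*eps*eps0/q = 2*11.7*8.854e-14/1.602e-19 = 1.293281e+07
Step 3: W^2 = 1.293281e+07 * 1.99753e-17 * 0.853 = 2.20361e-10
Step 4: W = sqrt(2.20361e-10) = 1.484e-05 cm = 0.1484 um

0.1484


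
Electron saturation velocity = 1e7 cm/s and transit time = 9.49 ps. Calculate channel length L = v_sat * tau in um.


Step 1: tau in seconds = 9.49 ps * 1e-12 = 9.4900e-12 s
Step 2: L = v_sat * tau = 1e7 * 9.4900e-12 = 9.4900e-05 cm
Step 3: L in um = 9.4900e-05 * 1e4 = 0.949 um

0.949


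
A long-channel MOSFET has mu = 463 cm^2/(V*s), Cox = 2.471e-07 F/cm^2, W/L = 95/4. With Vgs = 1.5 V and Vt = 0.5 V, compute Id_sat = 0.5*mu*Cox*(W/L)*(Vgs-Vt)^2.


Step 1: Overdrive voltage Vov = Vgs - Vt = 1.5 - 0.5 = 1.0 V
Step 2: W/L = 95/4 = 23.75
Step 3: Id = 0.5 * 463 * 2.471e-07 * 23.75 * 1.0^2
Step 4: Id = 1.36e-03 A

1.36e-03


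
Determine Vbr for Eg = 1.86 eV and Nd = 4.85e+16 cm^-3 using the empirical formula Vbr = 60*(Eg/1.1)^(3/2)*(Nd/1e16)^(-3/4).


Step 1: Eg/1.1 = 1.86/1.1 = 1.690909
Step 2: (Eg/1.1)^1.5 = 1.690909^1.5 = 2.198773
Step 3: (Nd/1e16)^(-0.75) = (4.85)^(-0.75) = 0.305980
Step 4: Vbr = 60 * 2.198773 * 0.305980 = 40.4 V

40.4


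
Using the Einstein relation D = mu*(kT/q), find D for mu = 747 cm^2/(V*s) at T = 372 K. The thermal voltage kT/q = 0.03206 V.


Step 1: D = mu * (kT/q)
Step 2: D = 747 * 0.03206
Step 3: D = 23.95 cm^2/s

23.95


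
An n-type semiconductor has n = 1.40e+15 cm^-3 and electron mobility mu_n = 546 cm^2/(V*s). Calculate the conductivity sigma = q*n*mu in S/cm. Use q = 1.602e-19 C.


Step 1: sigma = q * n * mu
Step 2: sigma = 1.602e-19 * 1.40e+15 * 546
Step 3: sigma = 1.225e-01 S/cm

1.225e-01


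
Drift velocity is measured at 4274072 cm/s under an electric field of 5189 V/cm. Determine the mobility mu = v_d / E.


Step 1: mu = v_d / E
Step 2: mu = 4274072 / 5189
Step 3: mu = 823.68 cm^2/(V*s)

823.68


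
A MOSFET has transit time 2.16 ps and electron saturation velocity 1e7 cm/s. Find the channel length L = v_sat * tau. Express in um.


Step 1: tau in seconds = 2.16 ps * 1e-12 = 2.1600e-12 s
Step 2: L = v_sat * tau = 1e7 * 2.1600e-12 = 2.1600e-05 cm
Step 3: L in um = 2.1600e-05 * 1e4 = 0.216 um

0.216


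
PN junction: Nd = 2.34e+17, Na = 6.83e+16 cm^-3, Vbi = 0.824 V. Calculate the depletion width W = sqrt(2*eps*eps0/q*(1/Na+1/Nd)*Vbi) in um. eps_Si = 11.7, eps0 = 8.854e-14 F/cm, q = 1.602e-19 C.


Step 1: 1/Na + 1/Nd = 1/6.83e+16 + 1/2.34e+17 = 1.89148e-17
Step 2: 2*eps*eps0/q = 2*11.7*8.854e-14/1.602e-19 = 1.293281e+07
Step 3: W^2 = 1.293281e+07 * 1.89148e-17 * 0.824 = 2.01568e-10
Step 4: W = sqrt(2.01568e-10) = 1.420e-05 cm = 0.142 um

0.142


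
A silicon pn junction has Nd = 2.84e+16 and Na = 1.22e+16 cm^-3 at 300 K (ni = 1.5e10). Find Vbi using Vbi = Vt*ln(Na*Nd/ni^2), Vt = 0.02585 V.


Step 1: Compute Na*Nd/ni^2 = 1.22e+16 * 2.84e+16 / (1.5e10)^2 = 1.5399e+12
Step 2: ln(1.5399e+12) = 28.0627
Step 3: Vbi = 0.02585 * 28.0627 = 0.725 V

0.725


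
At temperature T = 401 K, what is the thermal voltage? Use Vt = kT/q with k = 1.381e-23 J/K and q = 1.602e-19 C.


Step 1: kT = 1.381e-23 * 401 = 5.53781e-21 J
Step 2: Vt = kT/q = 5.53781e-21 / 1.602e-19
Step 3: Vt = 0.03457 V

0.03457


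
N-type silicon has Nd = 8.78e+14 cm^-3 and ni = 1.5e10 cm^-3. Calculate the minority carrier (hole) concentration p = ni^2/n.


Step 1: Since Nd >> ni, n ≈ Nd = 8.78e+14 cm^-3
Step 2: p = ni^2 / n = (1.5e10)^2 / 8.78e+14
Step 3: p = 2.25e20 / 8.78e+14 = 2.56e+05 cm^-3

2.56e+05


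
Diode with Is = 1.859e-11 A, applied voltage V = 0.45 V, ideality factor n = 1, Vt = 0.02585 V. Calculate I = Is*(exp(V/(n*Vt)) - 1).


Step 1: V/(n*Vt) = 0.45/(1*0.02585) = 17.4081
Step 2: exp(17.4081) = 3.6328e+07
Step 3: I = 1.859e-11 * (3.6328e+07 - 1) = 6.75e-04 A

6.75e-04


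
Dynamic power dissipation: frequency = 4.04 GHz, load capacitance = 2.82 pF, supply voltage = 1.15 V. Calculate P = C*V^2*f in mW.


Step 1: V^2 = 1.15^2 = 1.3225 V^2
Step 2: P = C*V^2*f = 2.82e-12 F * 1.3225 * 4.04e9 Hz
Step 3: P = 1.5066978e-02 W
Step 4: P = 15.067 mW

15.067


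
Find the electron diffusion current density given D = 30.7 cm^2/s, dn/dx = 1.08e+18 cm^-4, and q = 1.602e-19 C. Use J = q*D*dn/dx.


Step 1: J = q * D * (dn/dx)
Step 2: J = 1.602e-19 * 30.7 * 1.08e+18
Step 3: J = 5.31e+00 A/cm^2

5.31e+00


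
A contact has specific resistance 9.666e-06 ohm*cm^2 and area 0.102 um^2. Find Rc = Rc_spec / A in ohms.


Step 1: Convert area to cm^2: 0.102 um^2 = 1.0200e-09 cm^2
Step 2: Rc = Rc_spec / A = 9.666e-06 / 1.0200e-09
Step 3: Rc = 9.48e+03 ohms

9.48e+03


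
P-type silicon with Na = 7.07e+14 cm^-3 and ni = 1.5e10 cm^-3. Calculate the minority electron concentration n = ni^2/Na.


Step 1: Majority hole concentration p ≈ Na = 7.07e+14 cm^-3
Step 2: n = ni^2 / Na = (1.5e10)^2 / 7.07e+14
Step 3: n = 3.18e+05 cm^-3

3.18e+05


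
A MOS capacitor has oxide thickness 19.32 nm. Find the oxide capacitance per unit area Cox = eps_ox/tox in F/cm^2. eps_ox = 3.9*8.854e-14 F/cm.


Step 1: eps_ox = 3.9 * 8.854e-14 = 3.45306e-13 F/cm
Step 2: tox in cm = 19.32 nm * 1e-7 = 1.9320e-06 cm
Step 3: Cox = 3.45306e-13 / 1.9320e-06 = 1.79e-07 F/cm^2

1.79e-07


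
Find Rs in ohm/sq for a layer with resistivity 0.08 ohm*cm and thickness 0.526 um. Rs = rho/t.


Step 1: Convert thickness to cm: t = 0.526 um = 5.2600e-05 cm
Step 2: Rs = rho / t = 0.08 / 5.2600e-05
Step 3: Rs = 1520.9 ohm/sq

1520.9


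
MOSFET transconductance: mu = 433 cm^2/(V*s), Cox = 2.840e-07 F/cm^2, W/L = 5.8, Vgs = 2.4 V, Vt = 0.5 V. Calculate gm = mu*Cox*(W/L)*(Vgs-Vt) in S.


Step 1: Vov = Vgs - Vt = 2.4 - 0.5 = 1.9 V
Step 2: gm = mu * Cox * (W/L) * Vov
Step 3: gm = 433 * 2.840e-07 * 5.8 * 1.9 = 1.36e-03 S

1.36e-03


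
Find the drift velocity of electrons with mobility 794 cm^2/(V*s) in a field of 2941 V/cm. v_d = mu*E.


Step 1: v_d = mu * E
Step 2: v_d = 794 * 2941 = 2335154
Step 3: v_d = 2.34e+06 cm/s

2.34e+06


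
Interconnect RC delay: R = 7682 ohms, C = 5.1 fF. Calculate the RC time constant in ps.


Step 1: tau = R * C
Step 2: tau = 7682 * 5.1 fF = 7682 * 5.1e-15 F
Step 3: tau = 3.91782e-11 s = 39.1782 ps

39.1782


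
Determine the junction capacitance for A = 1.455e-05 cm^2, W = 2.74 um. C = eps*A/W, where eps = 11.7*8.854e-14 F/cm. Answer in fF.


Step 1: eps_Si = 11.7 * 8.854e-14 = 1.035918e-12 F/cm
Step 2: W in cm = 2.74 * 1e-4 = 2.74e-04 cm
Step 3: C = 1.035918e-12 * 1.455e-05 / 2.74e-04 = 5.500951e-14 F
Step 4: C = 55.01 fF

55.01


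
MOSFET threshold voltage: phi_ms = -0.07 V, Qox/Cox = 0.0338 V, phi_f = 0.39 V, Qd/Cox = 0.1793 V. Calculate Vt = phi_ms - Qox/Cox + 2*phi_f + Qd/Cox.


Step 1: Vt = phi_ms - Qox/Cox + 2*phi_f + Qd/Cox
Step 2: Vt = -0.07 - 0.0338 + 2*0.39 + 0.1793
Step 3: Vt = -0.07 - 0.0338 + 0.78 + 0.1793
Step 4: Vt = 0.8555 V

0.8555


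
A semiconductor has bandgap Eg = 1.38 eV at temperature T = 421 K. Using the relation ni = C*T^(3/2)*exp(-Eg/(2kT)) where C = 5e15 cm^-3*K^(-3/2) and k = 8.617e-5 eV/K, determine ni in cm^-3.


Step 1: Compute kT = 8.617e-5 * 421 = 0.03627757 eV
Step 2: Exponent = -Eg/(2kT) = -1.38/(2*0.03627757) = -19.02002
Step 3: T^(3/2) = 421^1.5 = 8638.20
Step 4: ni = 5e15 * 8638.20 * exp(-19.02002) = 2.37e+11 cm^-3

2.37e+11


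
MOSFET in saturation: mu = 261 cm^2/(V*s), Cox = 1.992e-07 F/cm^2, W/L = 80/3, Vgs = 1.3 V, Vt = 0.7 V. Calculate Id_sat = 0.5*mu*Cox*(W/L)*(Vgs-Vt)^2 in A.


Step 1: Overdrive voltage Vov = Vgs - Vt = 1.3 - 0.7 = 0.6 V
Step 2: W/L = 80/3 = 26.6667
Step 3: Id = 0.5 * 261 * 1.992e-07 * 26.6667 * 0.6^2
Step 4: Id = 2.50e-04 A

2.50e-04


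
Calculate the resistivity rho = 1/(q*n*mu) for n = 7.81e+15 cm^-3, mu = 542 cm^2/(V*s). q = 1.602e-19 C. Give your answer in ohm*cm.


Step 1: sigma = q * n * mu = 1.602e-19 * 7.81e+15 * 542 = 6.78130e-01 S/cm
Step 2: rho = 1 / sigma = 1 / 6.78130e-01 = 1.475 ohm*cm

1.475


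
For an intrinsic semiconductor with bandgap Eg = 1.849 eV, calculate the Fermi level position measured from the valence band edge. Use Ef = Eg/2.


Step 1: For an intrinsic semiconductor, the Fermi level sits at midgap.
Step 2: Ef = Eg / 2 = 1.849 / 2 = 0.9245 eV

0.9245


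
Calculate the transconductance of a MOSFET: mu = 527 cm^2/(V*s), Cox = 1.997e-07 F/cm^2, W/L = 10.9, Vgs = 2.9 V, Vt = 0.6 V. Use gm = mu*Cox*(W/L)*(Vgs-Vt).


Step 1: Vov = Vgs - Vt = 2.9 - 0.6 = 2.3 V
Step 2: gm = mu * Cox * (W/L) * Vov
Step 3: gm = 527 * 1.997e-07 * 10.9 * 2.3 = 2.64e-03 S

2.64e-03


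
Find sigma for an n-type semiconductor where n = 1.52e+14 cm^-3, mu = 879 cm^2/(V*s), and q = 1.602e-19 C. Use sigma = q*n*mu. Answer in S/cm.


Step 1: sigma = q * n * mu
Step 2: sigma = 1.602e-19 * 1.52e+14 * 879
Step 3: sigma = 2.140e-02 S/cm

2.140e-02


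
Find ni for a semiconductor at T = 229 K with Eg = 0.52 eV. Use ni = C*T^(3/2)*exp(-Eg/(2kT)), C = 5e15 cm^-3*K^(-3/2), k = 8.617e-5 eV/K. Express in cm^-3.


Step 1: Compute kT = 8.617e-5 * 229 = 0.01973293 eV
Step 2: Exponent = -Eg/(2kT) = -0.52/(2*0.01973293) = -13.17594
Step 3: T^(3/2) = 229^1.5 = 3465.40
Step 4: ni = 5e15 * 3465.40 * exp(-13.17594) = 3.28e+13 cm^-3

3.28e+13


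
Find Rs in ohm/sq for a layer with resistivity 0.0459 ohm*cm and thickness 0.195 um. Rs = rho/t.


Step 1: Convert thickness to cm: t = 0.195 um = 1.9500e-05 cm
Step 2: Rs = rho / t = 0.0459 / 1.9500e-05
Step 3: Rs = 2353.8 ohm/sq

2353.8


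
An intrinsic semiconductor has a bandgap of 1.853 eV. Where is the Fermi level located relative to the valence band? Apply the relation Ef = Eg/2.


Step 1: For an intrinsic semiconductor, the Fermi level sits at midgap.
Step 2: Ef = Eg / 2 = 1.853 / 2 = 0.9265 eV

0.9265


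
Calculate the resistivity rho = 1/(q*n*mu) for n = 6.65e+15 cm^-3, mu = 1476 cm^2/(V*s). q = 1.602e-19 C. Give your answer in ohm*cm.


Step 1: sigma = q * n * mu = 1.602e-19 * 6.65e+15 * 1476 = 1.57243e+00 S/cm
Step 2: rho = 1 / sigma = 1 / 1.57243e+00 = 0.636 ohm*cm

0.636


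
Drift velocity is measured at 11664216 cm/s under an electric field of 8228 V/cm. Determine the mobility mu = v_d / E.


Step 1: mu = v_d / E
Step 2: mu = 11664216 / 8228
Step 3: mu = 1417.62 cm^2/(V*s)

1417.62


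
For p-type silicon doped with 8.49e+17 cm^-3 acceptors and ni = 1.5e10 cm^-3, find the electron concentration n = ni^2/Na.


Step 1: Majority hole concentration p ≈ Na = 8.49e+17 cm^-3
Step 2: n = ni^2 / Na = (1.5e10)^2 / 8.49e+17
Step 3: n = 2.65e+02 cm^-3

2.65e+02


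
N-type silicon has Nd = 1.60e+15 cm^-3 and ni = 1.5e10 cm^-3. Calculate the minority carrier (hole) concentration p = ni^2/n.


Step 1: Since Nd >> ni, n ≈ Nd = 1.60e+15 cm^-3
Step 2: p = ni^2 / n = (1.5e10)^2 / 1.60e+15
Step 3: p = 2.25e20 / 1.60e+15 = 1.41e+05 cm^-3

1.41e+05


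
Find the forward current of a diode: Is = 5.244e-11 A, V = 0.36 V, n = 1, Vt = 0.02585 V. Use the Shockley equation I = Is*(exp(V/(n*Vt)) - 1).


Step 1: V/(n*Vt) = 0.36/(1*0.02585) = 13.9265
Step 2: exp(13.9265) = 1.1174e+06
Step 3: I = 5.244e-11 * (1.1174e+06 - 1) = 5.86e-05 A

5.86e-05


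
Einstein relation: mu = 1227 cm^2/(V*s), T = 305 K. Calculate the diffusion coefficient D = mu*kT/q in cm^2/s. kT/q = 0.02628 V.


Step 1: D = mu * (kT/q)
Step 2: D = 1227 * 0.02628
Step 3: D = 32.25 cm^2/s

32.25


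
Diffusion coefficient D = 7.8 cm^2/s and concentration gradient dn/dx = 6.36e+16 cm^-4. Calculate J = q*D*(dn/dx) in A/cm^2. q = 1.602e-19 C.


Step 1: J = q * D * (dn/dx)
Step 2: J = 1.602e-19 * 7.8 * 6.36e+16
Step 3: J = 7.95e-02 A/cm^2

7.95e-02


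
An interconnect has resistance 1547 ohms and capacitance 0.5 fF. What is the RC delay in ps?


Step 1: tau = R * C
Step 2: tau = 1547 * 0.5 fF = 1547 * 5.0e-16 F
Step 3: tau = 7.735e-13 s = 0.7735 ps

0.7735


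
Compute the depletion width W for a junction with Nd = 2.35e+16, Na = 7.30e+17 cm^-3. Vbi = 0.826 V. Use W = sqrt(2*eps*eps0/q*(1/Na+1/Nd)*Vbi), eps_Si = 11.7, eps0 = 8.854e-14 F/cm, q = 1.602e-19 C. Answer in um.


Step 1: 1/Na + 1/Nd = 1/7.30e+17 + 1/2.35e+16 = 4.39231e-17
Step 2: 2*eps*eps0/q = 2*11.7*8.854e-14/1.602e-19 = 1.293281e+07
Step 3: W^2 = 1.293281e+07 * 4.39231e-17 * 0.826 = 4.69209e-10
Step 4: W = sqrt(4.69209e-10) = 2.166e-05 cm = 0.2166 um

0.2166
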